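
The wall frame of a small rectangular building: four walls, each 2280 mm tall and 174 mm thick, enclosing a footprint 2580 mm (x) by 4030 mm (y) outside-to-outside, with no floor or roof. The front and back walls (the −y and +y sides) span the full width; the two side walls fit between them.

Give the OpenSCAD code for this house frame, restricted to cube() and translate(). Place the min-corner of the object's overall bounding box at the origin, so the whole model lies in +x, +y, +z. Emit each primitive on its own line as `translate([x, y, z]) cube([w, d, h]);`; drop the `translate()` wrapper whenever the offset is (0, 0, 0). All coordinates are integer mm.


cube([2580, 174, 2280]);
translate([0, 3856, 0]) cube([2580, 174, 2280]);
translate([0, 174, 0]) cube([174, 3682, 2280]);
translate([2406, 174, 0]) cube([174, 3682, 2280]);


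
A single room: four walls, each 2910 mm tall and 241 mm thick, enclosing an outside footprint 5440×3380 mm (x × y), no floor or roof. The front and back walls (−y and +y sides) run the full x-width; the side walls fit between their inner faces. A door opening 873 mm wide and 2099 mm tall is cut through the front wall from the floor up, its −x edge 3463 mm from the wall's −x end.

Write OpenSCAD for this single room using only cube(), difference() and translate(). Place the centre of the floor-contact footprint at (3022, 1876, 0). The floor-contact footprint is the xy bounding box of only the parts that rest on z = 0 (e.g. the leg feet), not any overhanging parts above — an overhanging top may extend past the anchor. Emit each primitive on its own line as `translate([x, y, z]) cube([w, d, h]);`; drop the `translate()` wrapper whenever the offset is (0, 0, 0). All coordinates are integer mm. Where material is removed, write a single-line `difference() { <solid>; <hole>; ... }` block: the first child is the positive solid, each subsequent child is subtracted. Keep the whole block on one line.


difference() { translate([302, 186, 0]) cube([5440, 241, 2910]); translate([3765, 186, 0]) cube([873, 241, 2099]); }
translate([302, 3325, 0]) cube([5440, 241, 2910]);
translate([302, 427, 0]) cube([241, 2898, 2910]);
translate([5501, 427, 0]) cube([241, 2898, 2910]);


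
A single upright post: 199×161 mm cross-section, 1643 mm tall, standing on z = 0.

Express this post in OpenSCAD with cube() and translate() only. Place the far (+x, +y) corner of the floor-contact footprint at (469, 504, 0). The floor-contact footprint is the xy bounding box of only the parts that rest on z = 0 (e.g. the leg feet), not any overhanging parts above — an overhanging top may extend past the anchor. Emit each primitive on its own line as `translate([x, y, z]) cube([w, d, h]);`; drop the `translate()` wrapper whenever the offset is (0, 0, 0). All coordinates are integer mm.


translate([270, 343, 0]) cube([199, 161, 1643]);


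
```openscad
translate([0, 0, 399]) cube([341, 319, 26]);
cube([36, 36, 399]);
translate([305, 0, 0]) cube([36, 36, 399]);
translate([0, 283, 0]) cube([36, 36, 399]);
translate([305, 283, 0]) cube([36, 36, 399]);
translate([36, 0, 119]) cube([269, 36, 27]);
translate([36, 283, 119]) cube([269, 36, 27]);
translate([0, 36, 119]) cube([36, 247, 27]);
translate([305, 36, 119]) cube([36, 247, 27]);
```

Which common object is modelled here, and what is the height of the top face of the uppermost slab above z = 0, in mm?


A stool. The seat height is 425 mm.

A 341×319×26 slab at z = 399 on four corner posts — a stool. The seat top is 399 + 26 = 425 mm.


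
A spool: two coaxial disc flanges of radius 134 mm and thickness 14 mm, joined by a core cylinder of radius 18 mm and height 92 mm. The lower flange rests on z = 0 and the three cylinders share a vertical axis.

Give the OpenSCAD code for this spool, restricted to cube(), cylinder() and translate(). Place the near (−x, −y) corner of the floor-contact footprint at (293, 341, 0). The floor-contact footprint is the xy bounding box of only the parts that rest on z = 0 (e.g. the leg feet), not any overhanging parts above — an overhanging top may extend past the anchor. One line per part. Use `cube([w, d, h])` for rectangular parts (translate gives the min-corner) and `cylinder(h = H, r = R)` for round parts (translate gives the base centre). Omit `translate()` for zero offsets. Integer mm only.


translate([427, 475, 0]) cylinder(h = 14, r = 134);
translate([427, 475, 14]) cylinder(h = 92, r = 18);
translate([427, 475, 106]) cylinder(h = 14, r = 134);


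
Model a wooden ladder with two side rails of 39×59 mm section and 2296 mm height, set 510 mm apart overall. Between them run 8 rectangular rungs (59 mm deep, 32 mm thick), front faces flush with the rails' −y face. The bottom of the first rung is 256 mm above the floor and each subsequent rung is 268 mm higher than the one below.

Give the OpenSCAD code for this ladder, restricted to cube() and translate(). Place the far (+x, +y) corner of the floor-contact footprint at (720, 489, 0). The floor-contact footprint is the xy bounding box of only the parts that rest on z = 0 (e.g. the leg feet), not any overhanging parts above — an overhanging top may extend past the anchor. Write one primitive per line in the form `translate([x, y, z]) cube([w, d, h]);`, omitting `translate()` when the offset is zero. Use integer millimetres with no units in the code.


translate([210, 430, 0]) cube([39, 59, 2296]);
translate([681, 430, 0]) cube([39, 59, 2296]);
translate([249, 430, 256]) cube([432, 59, 32]);
translate([249, 430, 524]) cube([432, 59, 32]);
translate([249, 430, 792]) cube([432, 59, 32]);
translate([249, 430, 1060]) cube([432, 59, 32]);
translate([249, 430, 1328]) cube([432, 59, 32]);
translate([249, 430, 1596]) cube([432, 59, 32]);
translate([249, 430, 1864]) cube([432, 59, 32]);
translate([249, 430, 2132]) cube([432, 59, 32]);


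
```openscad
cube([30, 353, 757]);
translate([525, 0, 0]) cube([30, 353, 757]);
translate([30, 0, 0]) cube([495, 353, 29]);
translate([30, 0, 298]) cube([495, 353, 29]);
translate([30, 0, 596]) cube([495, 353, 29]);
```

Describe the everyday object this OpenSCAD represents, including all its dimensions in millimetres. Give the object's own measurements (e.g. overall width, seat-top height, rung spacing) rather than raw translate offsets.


An open bookshelf. Two side panels, each 30 mm thick, 353 mm deep and 757 mm tall, stand 555 mm apart (outside-to-outside). Between them sit 3 shelves, each 29 mm thick and 353 mm deep, spanning the full gap between the sides. The bottom shelf rests on the floor (its underside at z = 0) and the clear gap between one shelf's top and the next shelf's underside is 269 mm.


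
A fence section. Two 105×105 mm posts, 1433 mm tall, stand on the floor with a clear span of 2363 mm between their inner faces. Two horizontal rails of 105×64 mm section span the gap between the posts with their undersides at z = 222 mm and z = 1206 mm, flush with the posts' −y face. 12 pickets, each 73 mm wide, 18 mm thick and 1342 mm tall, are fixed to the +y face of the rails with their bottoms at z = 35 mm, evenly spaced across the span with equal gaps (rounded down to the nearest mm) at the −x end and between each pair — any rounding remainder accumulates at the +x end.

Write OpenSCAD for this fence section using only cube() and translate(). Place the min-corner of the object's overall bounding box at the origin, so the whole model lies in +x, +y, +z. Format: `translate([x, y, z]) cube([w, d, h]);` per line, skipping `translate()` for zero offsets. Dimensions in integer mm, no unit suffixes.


cube([105, 105, 1433]);
translate([2468, 0, 0]) cube([105, 105, 1433]);
translate([105, 0, 222]) cube([2363, 105, 64]);
translate([105, 0, 1206]) cube([2363, 105, 64]);
translate([219, 105, 35]) cube([73, 18, 1342]);
translate([406, 105, 35]) cube([73, 18, 1342]);
translate([593, 105, 35]) cube([73, 18, 1342]);
translate([780, 105, 35]) cube([73, 18, 1342]);
translate([967, 105, 35]) cube([73, 18, 1342]);
translate([1154, 105, 35]) cube([73, 18, 1342]);
translate([1341, 105, 35]) cube([73, 18, 1342]);
translate([1528, 105, 35]) cube([73, 18, 1342]);
translate([1715, 105, 35]) cube([73, 18, 1342]);
translate([1902, 105, 35]) cube([73, 18, 1342]);
translate([2089, 105, 35]) cube([73, 18, 1342]);
translate([2276, 105, 35]) cube([73, 18, 1342]);


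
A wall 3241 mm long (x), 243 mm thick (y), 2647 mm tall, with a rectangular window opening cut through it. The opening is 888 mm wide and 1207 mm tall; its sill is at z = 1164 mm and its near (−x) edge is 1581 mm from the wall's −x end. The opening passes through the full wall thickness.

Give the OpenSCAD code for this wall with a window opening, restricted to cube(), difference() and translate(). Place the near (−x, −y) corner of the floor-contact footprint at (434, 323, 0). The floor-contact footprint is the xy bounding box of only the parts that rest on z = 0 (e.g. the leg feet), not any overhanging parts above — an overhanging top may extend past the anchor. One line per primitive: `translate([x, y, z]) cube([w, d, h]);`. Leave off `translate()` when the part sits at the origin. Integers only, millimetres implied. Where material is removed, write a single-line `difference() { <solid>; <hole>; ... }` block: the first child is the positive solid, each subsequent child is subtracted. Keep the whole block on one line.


difference() { translate([434, 323, 0]) cube([3241, 243, 2647]); translate([2015, 323, 1164]) cube([888, 243, 1207]); }


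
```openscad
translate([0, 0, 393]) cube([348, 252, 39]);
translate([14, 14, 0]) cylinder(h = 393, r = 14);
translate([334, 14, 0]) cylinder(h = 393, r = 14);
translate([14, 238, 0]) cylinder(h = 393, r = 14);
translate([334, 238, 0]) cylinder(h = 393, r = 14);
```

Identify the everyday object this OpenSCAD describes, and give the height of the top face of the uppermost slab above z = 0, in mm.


A stool. The seat height is 432 mm.

A 348×252×39 slab at z = 393 on four corner cylinders — a stool. The seat top is 393 + 39 = 432 mm.


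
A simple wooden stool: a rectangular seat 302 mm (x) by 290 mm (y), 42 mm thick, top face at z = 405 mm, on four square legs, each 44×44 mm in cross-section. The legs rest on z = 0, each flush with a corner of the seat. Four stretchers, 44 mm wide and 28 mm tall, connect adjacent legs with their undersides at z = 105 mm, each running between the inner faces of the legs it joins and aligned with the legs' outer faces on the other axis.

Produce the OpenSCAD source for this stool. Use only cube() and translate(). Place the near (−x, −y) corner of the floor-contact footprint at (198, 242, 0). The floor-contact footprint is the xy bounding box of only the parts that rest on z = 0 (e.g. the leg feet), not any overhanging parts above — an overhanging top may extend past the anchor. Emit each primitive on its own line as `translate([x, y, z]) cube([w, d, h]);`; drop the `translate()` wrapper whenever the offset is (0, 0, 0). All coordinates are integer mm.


translate([198, 242, 363]) cube([302, 290, 42]);
translate([198, 242, 0]) cube([44, 44, 363]);
translate([456, 242, 0]) cube([44, 44, 363]);
translate([198, 488, 0]) cube([44, 44, 363]);
translate([456, 488, 0]) cube([44, 44, 363]);
translate([242, 242, 105]) cube([214, 44, 28]);
translate([242, 488, 105]) cube([214, 44, 28]);
translate([198, 286, 105]) cube([44, 202, 28]);
translate([456, 286, 105]) cube([44, 202, 28]);


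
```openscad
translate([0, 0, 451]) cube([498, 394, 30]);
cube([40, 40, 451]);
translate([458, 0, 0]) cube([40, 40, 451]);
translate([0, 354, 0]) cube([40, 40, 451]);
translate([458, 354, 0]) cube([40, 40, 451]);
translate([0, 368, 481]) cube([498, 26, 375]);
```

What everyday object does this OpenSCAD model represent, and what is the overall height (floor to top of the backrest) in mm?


A chair. The overall height is 856 mm.

A slab on four corner posts with a tall panel at the back — a chair. The seat slab sits at z = 451 with thickness 30, and the 375 mm backrest starts at the seat top, so the overall height is 451 + 30 + 375 = 856 mm.


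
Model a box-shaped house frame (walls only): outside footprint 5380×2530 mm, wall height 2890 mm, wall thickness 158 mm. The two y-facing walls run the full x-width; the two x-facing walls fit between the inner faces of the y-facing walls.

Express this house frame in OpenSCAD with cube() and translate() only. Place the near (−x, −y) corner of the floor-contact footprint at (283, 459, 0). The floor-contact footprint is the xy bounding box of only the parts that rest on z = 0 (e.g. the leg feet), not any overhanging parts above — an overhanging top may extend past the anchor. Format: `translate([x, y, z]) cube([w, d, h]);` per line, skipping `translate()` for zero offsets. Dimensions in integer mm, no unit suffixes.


translate([283, 459, 0]) cube([5380, 158, 2890]);
translate([283, 2831, 0]) cube([5380, 158, 2890]);
translate([283, 617, 0]) cube([158, 2214, 2890]);
translate([5505, 617, 0]) cube([158, 2214, 2890]);


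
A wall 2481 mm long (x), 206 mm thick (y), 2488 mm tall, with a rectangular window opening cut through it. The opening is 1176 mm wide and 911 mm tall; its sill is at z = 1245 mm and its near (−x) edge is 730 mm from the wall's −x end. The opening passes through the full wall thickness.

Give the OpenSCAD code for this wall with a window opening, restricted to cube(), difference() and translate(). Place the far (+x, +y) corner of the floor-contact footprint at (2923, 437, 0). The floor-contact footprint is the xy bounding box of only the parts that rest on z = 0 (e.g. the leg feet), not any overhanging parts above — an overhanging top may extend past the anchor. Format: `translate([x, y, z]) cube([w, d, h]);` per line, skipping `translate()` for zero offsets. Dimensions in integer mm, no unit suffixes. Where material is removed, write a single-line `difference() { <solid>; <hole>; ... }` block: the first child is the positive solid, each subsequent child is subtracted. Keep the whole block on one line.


difference() { translate([442, 231, 0]) cube([2481, 206, 2488]); translate([1172, 231, 1245]) cube([1176, 206, 911]); }


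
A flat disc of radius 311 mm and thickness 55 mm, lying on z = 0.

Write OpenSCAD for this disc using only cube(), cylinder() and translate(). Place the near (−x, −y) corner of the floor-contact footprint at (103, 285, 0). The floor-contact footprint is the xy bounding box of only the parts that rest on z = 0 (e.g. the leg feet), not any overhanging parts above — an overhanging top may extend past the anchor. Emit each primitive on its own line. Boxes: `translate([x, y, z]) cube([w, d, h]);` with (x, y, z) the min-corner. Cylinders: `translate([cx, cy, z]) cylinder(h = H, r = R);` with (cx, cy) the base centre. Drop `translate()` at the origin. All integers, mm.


translate([414, 596, 0]) cylinder(h = 55, r = 311);


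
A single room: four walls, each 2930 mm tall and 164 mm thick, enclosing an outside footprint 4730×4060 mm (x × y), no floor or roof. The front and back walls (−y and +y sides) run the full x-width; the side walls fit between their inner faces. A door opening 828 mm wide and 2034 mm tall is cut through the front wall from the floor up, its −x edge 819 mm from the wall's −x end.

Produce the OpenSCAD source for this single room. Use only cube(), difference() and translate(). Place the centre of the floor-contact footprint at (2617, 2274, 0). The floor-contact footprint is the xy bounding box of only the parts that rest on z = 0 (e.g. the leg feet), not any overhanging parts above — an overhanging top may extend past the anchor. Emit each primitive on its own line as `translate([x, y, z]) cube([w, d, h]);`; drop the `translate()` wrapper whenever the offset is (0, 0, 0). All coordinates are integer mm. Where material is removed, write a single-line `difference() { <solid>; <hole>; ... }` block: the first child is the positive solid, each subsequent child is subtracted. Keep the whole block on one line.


difference() { translate([252, 244, 0]) cube([4730, 164, 2930]); translate([1071, 244, 0]) cube([828, 164, 2034]); }
translate([252, 4140, 0]) cube([4730, 164, 2930]);
translate([252, 408, 0]) cube([164, 3732, 2930]);
translate([4818, 408, 0]) cube([164, 3732, 2930]);


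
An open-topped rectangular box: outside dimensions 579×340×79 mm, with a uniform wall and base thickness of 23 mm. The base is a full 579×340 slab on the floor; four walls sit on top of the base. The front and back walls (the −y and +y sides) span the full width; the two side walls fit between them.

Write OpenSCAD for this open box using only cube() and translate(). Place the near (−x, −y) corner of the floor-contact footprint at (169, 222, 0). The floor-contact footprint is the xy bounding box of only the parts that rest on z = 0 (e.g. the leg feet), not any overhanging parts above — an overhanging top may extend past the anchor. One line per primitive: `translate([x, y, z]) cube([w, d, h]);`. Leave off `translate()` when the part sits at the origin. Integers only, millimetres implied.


translate([169, 222, 0]) cube([579, 340, 23]);
translate([169, 222, 23]) cube([579, 23, 56]);
translate([169, 539, 23]) cube([579, 23, 56]);
translate([169, 245, 23]) cube([23, 294, 56]);
translate([725, 245, 23]) cube([23, 294, 56]);


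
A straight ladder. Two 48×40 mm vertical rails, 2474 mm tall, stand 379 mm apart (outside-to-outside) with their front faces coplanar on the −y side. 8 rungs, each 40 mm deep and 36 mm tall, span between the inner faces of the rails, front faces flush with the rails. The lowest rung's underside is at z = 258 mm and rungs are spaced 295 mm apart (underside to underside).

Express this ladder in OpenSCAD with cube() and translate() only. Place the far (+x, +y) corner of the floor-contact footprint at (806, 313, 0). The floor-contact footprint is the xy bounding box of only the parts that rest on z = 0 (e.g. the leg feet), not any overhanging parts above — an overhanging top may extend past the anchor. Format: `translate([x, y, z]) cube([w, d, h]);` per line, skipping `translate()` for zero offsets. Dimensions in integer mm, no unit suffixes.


translate([427, 273, 0]) cube([48, 40, 2474]);
translate([758, 273, 0]) cube([48, 40, 2474]);
translate([475, 273, 258]) cube([283, 40, 36]);
translate([475, 273, 553]) cube([283, 40, 36]);
translate([475, 273, 848]) cube([283, 40, 36]);
translate([475, 273, 1143]) cube([283, 40, 36]);
translate([475, 273, 1438]) cube([283, 40, 36]);
translate([475, 273, 1733]) cube([283, 40, 36]);
translate([475, 273, 2028]) cube([283, 40, 36]);
translate([475, 273, 2323]) cube([283, 40, 36]);


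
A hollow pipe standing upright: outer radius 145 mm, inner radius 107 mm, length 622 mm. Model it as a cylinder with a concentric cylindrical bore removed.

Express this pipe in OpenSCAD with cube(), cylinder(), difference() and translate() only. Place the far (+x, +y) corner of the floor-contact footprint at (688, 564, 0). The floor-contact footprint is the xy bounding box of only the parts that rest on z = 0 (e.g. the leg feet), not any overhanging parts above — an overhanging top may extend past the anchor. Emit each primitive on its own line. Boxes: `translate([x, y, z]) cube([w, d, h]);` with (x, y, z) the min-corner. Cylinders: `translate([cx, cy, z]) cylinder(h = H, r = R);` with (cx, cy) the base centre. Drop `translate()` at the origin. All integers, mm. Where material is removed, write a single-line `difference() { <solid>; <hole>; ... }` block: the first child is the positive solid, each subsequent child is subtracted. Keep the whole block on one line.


difference() { translate([543, 419, 0]) cylinder(h = 622, r = 145); translate([543, 419, 0]) cylinder(h = 622, r = 107); }


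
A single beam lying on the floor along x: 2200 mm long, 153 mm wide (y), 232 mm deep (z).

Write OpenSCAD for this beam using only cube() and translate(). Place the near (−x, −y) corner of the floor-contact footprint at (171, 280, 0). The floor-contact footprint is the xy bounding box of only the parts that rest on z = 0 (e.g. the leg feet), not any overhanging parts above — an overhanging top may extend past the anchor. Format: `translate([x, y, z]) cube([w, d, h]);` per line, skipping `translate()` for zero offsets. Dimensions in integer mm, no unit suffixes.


translate([171, 280, 0]) cube([2200, 153, 232]);


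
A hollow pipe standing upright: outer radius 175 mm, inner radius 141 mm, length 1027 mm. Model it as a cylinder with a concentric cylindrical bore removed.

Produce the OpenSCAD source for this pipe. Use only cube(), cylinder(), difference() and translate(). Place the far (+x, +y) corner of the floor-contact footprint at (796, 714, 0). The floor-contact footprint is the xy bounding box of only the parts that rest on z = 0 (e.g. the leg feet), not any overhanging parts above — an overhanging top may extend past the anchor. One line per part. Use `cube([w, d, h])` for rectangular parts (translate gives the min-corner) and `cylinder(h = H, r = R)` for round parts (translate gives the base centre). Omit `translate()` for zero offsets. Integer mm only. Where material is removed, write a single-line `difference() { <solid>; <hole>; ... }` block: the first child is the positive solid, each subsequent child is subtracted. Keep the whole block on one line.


difference() { translate([621, 539, 0]) cylinder(h = 1027, r = 175); translate([621, 539, 0]) cylinder(h = 1027, r = 141); }


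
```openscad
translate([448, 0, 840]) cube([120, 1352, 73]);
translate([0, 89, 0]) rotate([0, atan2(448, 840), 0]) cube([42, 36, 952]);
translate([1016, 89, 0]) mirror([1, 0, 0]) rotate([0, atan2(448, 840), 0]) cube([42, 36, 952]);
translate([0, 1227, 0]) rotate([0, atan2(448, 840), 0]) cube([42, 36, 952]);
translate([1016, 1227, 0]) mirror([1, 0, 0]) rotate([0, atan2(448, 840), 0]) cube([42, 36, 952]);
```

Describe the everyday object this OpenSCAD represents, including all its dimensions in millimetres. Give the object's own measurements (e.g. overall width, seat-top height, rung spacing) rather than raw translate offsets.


A sawhorse. A 120×1352×73 mm beam (x, y, z) sits on two A-frame leg pairs. Each pair is two raked legs of 42×36 mm section (36 mm along y) splaying symmetrically in x. Each leg rises 840 mm vertically over 448 mm of horizontal reach and is 952 mm long along its own axis. Every leg's outer bottom edge rests on the floor and its outer top edge meets a bottom edge of the beam — the left legs (tilting toward +x) meet the beam's −x bottom edge, the right legs (their mirror images, tilting toward −x) meet its +x bottom edge — so the leg tops tuck under the beam, the beam's underside is 840 mm above the floor, and the feet are 1016 mm apart outside-to-outside with the beam centred between them. The two leg pairs are set in 89 mm from either end of the beam.


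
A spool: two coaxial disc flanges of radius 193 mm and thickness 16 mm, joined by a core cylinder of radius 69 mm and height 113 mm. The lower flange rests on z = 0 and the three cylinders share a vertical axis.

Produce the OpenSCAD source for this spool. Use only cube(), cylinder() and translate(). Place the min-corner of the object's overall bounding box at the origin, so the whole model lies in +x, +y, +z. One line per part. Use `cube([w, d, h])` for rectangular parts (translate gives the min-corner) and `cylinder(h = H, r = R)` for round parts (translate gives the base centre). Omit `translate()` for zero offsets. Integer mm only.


translate([193, 193, 0]) cylinder(h = 16, r = 193);
translate([193, 193, 16]) cylinder(h = 113, r = 69);
translate([193, 193, 129]) cylinder(h = 16, r = 193);


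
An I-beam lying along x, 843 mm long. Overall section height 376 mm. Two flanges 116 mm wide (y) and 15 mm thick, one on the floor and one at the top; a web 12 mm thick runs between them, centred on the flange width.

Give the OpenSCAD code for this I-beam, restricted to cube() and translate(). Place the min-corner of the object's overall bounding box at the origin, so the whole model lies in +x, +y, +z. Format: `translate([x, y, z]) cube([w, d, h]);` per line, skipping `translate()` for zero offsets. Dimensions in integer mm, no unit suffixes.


cube([843, 116, 15]);
translate([0, 52, 15]) cube([843, 12, 346]);
translate([0, 0, 361]) cube([843, 116, 15]);


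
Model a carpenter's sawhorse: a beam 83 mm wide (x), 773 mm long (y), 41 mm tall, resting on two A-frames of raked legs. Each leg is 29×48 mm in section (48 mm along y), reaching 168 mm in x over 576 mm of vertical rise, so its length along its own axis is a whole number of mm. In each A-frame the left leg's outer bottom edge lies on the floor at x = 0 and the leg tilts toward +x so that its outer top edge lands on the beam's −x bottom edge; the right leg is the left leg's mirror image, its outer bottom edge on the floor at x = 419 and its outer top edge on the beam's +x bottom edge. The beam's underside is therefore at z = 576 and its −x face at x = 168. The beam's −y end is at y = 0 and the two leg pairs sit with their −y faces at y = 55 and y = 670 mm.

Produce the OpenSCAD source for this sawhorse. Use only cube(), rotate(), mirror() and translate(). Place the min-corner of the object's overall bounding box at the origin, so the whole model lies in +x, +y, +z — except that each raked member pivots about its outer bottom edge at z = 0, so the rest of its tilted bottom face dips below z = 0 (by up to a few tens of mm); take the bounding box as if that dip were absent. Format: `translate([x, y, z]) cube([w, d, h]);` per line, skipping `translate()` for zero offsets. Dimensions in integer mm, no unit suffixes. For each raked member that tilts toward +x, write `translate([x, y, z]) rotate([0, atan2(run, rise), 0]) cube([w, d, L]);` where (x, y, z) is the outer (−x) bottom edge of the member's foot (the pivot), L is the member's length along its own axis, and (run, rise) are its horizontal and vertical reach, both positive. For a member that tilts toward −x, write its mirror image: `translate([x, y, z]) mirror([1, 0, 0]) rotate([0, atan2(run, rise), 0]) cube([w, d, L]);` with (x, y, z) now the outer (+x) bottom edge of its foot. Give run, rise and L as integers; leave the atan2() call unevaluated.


translate([168, 0, 576]) cube([83, 773, 41]);
translate([0, 55, 0]) rotate([0, atan2(168, 576), 0]) cube([29, 48, 600]);
translate([419, 55, 0]) mirror([1, 0, 0]) rotate([0, atan2(168, 576), 0]) cube([29, 48, 600]);
translate([0, 670, 0]) rotate([0, atan2(168, 576), 0]) cube([29, 48, 600]);
translate([419, 670, 0]) mirror([1, 0, 0]) rotate([0, atan2(168, 576), 0]) cube([29, 48, 600]);


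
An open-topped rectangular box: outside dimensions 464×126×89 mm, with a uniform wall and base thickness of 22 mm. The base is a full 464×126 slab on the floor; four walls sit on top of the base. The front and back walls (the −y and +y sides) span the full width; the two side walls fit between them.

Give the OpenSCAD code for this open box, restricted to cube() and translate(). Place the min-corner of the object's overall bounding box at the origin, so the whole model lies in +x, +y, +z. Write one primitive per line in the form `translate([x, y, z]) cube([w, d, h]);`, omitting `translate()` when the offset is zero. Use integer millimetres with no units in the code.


cube([464, 126, 22]);
translate([0, 0, 22]) cube([464, 22, 67]);
translate([0, 104, 22]) cube([464, 22, 67]);
translate([0, 22, 22]) cube([22, 82, 67]);
translate([442, 22, 22]) cube([22, 82, 67]);


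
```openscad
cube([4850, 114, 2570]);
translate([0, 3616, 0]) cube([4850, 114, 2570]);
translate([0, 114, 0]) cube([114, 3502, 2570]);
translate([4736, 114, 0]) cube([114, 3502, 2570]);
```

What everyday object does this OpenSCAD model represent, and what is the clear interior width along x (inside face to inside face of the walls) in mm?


A house (or room) frame. The interior width is 4622 mm.

Four 2570 mm walls enclosing a rectangle with no floor or roof — a room or house frame. Outside width is 4850 mm and wall thickness is 114 mm, so the interior width is 4850 − 2 × 114 = 4622 mm.


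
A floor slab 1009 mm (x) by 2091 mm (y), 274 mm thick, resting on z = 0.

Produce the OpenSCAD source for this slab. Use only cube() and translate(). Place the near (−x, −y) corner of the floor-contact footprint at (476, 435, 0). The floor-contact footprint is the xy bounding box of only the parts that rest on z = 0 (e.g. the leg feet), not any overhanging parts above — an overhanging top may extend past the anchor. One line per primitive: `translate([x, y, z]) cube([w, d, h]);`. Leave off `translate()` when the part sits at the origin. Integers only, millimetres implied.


translate([476, 435, 0]) cube([1009, 2091, 274]);


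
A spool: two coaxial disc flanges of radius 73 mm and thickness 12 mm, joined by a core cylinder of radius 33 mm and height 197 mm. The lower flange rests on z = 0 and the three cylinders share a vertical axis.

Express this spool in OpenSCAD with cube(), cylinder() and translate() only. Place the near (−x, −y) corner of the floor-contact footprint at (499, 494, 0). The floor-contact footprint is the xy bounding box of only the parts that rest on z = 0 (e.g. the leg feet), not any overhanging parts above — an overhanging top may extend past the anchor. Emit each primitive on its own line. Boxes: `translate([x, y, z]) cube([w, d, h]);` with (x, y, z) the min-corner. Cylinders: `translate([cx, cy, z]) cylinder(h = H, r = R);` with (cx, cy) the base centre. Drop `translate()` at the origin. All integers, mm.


translate([572, 567, 0]) cylinder(h = 12, r = 73);
translate([572, 567, 12]) cylinder(h = 197, r = 33);
translate([572, 567, 209]) cylinder(h = 12, r = 73);


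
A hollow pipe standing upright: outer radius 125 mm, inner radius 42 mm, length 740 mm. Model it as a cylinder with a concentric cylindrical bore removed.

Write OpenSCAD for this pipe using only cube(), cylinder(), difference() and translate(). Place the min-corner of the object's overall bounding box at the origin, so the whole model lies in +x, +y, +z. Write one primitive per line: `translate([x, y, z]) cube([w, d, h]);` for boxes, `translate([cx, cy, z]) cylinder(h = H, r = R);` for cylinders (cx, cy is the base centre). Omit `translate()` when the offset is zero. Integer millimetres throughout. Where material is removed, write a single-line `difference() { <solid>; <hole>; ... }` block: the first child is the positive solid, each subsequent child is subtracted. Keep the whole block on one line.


difference() { translate([125, 125, 0]) cylinder(h = 740, r = 125); translate([125, 125, 0]) cylinder(h = 740, r = 42); }


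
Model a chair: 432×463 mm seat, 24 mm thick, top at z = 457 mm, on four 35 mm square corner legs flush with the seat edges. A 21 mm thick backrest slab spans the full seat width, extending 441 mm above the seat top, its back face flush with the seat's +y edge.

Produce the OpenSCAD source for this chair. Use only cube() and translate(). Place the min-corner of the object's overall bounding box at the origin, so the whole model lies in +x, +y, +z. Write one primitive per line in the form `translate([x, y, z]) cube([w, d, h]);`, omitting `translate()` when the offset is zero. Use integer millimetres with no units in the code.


translate([0, 0, 433]) cube([432, 463, 24]);
cube([35, 35, 433]);
translate([397, 0, 0]) cube([35, 35, 433]);
translate([0, 428, 0]) cube([35, 35, 433]);
translate([397, 428, 0]) cube([35, 35, 433]);
translate([0, 442, 457]) cube([432, 21, 441]);


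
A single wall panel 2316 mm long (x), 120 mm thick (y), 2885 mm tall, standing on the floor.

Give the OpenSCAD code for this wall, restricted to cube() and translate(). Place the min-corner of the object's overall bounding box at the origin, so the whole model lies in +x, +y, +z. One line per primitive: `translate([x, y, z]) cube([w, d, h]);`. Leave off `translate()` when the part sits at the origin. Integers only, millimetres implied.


cube([2316, 120, 2885]);


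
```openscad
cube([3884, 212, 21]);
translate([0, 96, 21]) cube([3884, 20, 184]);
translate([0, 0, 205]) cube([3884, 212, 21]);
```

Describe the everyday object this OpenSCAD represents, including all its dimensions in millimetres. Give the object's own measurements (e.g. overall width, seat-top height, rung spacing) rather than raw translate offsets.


An I-beam lying along x, 3884 mm long. Overall section height 226 mm. Two flanges 212 mm wide (y) and 21 mm thick, one on the floor and one at the top; a web 20 mm thick runs between them, centred on the flange width.


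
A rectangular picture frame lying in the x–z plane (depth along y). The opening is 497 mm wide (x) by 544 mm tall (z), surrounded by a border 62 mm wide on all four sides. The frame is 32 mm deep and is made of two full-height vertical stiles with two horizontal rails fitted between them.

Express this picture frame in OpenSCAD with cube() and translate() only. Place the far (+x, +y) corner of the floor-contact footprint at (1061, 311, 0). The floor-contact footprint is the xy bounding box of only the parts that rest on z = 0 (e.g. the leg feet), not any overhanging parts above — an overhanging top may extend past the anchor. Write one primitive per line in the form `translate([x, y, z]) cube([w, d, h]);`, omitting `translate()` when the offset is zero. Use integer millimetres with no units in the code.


translate([440, 279, 0]) cube([62, 32, 668]);
translate([999, 279, 0]) cube([62, 32, 668]);
translate([502, 279, 0]) cube([497, 32, 62]);
translate([502, 279, 606]) cube([497, 32, 62]);


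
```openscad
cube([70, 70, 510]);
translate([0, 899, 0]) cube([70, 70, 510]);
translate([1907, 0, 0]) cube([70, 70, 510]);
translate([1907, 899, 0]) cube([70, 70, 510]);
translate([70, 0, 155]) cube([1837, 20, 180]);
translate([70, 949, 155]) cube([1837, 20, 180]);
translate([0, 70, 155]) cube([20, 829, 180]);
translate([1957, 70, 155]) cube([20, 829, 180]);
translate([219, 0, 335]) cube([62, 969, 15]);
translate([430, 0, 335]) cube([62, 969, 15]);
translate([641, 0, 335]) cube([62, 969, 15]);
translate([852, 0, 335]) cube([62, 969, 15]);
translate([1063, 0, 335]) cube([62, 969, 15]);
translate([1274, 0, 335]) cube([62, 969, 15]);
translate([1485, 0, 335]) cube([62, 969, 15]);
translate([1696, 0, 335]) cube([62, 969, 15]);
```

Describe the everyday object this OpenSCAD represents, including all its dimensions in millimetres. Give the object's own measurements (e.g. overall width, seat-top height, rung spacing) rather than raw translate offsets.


A bed frame 1977 mm long (x) by 969 mm wide (y). Four 70×70 mm corner posts, 510 mm tall, at the corners of the footprint. Four rails of 20 mm thickness and 180 mm height run between adjacent posts with their undersides at z = 155 mm, their outer faces flush with the outside of the frame (the two x-running rails run between the posts' inner faces; the two y-running rails run between the posts' inner faces). 8 slats, each 62 mm wide (x) and 15 mm thick, lie across the top of the two x-running rails, running the full 969 mm width of the frame in y; along x they sit between the end posts with a 149 mm gap after the −x posts and between neighbouring slats and before the +x posts.


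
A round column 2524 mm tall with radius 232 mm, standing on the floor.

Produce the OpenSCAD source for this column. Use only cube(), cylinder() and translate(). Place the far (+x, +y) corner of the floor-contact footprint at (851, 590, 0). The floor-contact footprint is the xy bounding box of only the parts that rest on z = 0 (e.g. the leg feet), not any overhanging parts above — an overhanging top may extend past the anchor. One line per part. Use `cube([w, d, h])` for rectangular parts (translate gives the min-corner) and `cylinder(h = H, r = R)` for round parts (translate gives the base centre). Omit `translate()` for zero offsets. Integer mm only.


translate([619, 358, 0]) cylinder(h = 2524, r = 232);


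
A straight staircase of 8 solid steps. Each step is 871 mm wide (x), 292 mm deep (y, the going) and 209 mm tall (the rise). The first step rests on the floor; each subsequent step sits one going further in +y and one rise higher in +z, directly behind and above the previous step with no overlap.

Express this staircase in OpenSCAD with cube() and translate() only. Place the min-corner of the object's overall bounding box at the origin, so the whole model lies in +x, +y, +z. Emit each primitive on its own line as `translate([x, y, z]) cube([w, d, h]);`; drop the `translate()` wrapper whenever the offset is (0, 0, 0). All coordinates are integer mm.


cube([871, 292, 209]);
translate([0, 292, 209]) cube([871, 292, 209]);
translate([0, 584, 418]) cube([871, 292, 209]);
translate([0, 876, 627]) cube([871, 292, 209]);
translate([0, 1168, 836]) cube([871, 292, 209]);
translate([0, 1460, 1045]) cube([871, 292, 209]);
translate([0, 1752, 1254]) cube([871, 292, 209]);
translate([0, 2044, 1463]) cube([871, 292, 209]);


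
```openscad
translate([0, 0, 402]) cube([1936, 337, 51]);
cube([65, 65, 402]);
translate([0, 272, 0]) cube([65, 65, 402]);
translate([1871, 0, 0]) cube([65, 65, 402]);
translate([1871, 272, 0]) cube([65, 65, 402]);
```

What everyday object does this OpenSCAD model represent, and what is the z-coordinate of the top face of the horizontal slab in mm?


A bench. The seat-top height is 453 mm.

A long slab on four corner posts — a bench. The slab sits at z = 402 with thickness 51, so the top is 402 + 51 = 453 mm.


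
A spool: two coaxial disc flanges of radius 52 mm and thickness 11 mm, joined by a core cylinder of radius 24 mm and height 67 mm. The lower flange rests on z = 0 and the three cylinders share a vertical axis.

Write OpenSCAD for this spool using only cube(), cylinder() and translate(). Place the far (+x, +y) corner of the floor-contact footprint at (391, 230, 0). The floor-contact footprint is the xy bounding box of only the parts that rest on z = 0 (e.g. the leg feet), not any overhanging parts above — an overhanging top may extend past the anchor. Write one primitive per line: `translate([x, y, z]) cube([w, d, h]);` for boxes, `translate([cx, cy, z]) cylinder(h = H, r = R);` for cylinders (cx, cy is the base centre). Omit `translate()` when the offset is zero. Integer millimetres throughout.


translate([339, 178, 0]) cylinder(h = 11, r = 52);
translate([339, 178, 11]) cylinder(h = 67, r = 24);
translate([339, 178, 78]) cylinder(h = 11, r = 52);


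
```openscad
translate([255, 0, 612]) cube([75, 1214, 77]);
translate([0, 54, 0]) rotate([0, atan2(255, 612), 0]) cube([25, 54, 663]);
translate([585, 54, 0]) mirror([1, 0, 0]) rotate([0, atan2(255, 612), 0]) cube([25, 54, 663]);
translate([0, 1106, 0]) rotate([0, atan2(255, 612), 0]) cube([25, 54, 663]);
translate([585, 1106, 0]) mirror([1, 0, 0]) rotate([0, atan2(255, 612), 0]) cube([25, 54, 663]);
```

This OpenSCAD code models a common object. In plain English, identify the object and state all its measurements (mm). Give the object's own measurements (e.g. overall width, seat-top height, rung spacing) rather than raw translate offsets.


A sawhorse. A 75×1214×77 mm beam (x, y, z) sits on two A-frame leg pairs. Each pair is two raked legs of 25×54 mm section (54 mm along y) splaying symmetrically in x. Each leg rises 612 mm vertically over 255 mm of horizontal reach and is 663 mm long along its own axis. Every leg's outer bottom edge rests on the floor and its outer top edge meets a bottom edge of the beam — the left legs (tilting toward +x) meet the beam's −x bottom edge, the right legs (their mirror images, tilting toward −x) meet its +x bottom edge — so the leg tops tuck under the beam, the beam's underside is 612 mm above the floor, and the feet are 585 mm apart outside-to-outside with the beam centred between them. The two leg pairs are set in 54 mm from either end of the beam.


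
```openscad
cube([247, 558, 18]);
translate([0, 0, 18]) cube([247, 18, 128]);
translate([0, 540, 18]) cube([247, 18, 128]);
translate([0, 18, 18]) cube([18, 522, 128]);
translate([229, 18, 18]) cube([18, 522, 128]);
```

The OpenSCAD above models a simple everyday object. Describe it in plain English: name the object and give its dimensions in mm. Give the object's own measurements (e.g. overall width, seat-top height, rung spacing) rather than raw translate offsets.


An open-topped rectangular box: outside dimensions 247×558×146 mm, with a uniform wall and base thickness of 18 mm. The base is a full 247×558 slab on the floor; four walls sit on top of the base. The front and back walls (the −y and +y sides) span the full width; the two side walls fit between them.
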